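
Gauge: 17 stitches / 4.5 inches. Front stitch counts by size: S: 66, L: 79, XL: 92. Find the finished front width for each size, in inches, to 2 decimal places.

17/4.5 = 3.778 sts per in.
S: 66 / 3.778 = 17.471 → 17.47 in.
L: 79 / 3.778 = 20.912 → 20.91 in.
XL: 92 / 3.778 = 24.353 → 24.35 in.

S 17.47 inches; L 20.91 inches; XL 24.35 inches.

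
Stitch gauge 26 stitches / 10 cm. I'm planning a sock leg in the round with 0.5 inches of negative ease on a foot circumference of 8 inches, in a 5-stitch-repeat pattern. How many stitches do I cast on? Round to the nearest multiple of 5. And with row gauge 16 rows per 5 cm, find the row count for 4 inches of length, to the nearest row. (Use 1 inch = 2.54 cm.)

Cast on 50 stitches; work 33 rows.

Finished = 8 − 0.5 = 7.5 inches.
7.5 inches × 2.54 = 19.05 cm.
26/10 = 2.6 sts per cm; 19.05 × 2.6 = 49.53 sts.
Nearest multiple of 5 → 50.
4 inches = 10.16 cm; × 3.2 = 32.51 → 33 rows.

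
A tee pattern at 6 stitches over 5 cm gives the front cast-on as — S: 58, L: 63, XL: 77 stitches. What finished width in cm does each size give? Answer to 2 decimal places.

S 48.33 cm; L 52.50 cm; XL 64.17 cm.

6/5 = 1.2 sts per cm.
S: 58 / 1.2 = 48.333 → 48.33 cm.
L: 63 / 1.2 = 52.500 → 52.50 cm.
XL: 77 / 1.2 = 64.167 → 64.17 cm.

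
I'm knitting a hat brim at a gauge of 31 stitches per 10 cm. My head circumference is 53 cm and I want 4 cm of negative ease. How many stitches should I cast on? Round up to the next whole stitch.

Cast on 152 stitches.

Finished = 53 − 4 = 49 cm.
31 / 10 = 3.1 sts per cm.
49.00 × 3.1 = 151.90 sts.
→ 152 sts.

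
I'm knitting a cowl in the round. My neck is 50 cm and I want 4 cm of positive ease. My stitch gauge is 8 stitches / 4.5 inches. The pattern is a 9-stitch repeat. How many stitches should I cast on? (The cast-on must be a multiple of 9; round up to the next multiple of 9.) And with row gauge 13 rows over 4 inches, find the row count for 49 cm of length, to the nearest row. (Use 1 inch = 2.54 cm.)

Cast on 45 stitches; work 63 rows.

Finished = 50 + 4 = 54 cm.
54 cm × 1/2.54 = 21.26 inches.
8/4.5 = 1.778 sts per in; 21.26 × 1.778 = 37.80 sts.
Next multiple of 9 → 45.
49 cm = 19.29 inches; × 3.25 = 62.70 → 63 rows.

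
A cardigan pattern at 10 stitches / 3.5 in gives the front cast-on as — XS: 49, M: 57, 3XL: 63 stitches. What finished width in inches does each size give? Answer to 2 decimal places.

10/3.5 = 2.857 sts per in.
XS: 49 / 2.857 = 17.150 → 17.15 in.
M: 57 / 2.857 = 19.950 → 19.95 in.
3XL: 63 / 2.857 = 22.050 → 22.05 in.

XS 17.15 inches; M 19.95 inches; 3XL 22.05 inches.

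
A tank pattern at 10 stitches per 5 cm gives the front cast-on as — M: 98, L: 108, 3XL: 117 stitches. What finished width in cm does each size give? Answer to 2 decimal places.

10/5 = 2 sts per cm.
M: 98 / 2 = 49.000 → 49.00 cm.
L: 108 / 2 = 54.000 → 54.00 cm.
3XL: 117 / 2 = 58.500 → 58.50 cm.

M 49.00 cm; L 54.00 cm; 3XL 58.50 cm.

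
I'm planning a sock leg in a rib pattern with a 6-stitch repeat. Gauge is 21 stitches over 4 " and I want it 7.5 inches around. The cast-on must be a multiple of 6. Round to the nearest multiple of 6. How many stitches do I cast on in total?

21 / 4 = 5.25 sts per inch.
7.5 × 5.25 = 39.38 sts.
Nearest multiple of 6: 42.

CO 42 sts.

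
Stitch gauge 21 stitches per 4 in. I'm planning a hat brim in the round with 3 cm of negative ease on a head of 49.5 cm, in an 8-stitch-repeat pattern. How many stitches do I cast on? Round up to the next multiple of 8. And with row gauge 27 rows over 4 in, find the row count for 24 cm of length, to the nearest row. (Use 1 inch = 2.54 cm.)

Finished = 49.5 − 3 = 46.5 cm.
46.5 cm × 1/2.54 = 18.31 inches.
21/4 = 5.25 sts per in; 18.31 × 5.25 = 96.11 sts.
Next multiple of 8 → 104.
24 cm = 9.45 inches; × 6.75 = 63.78 → 64 rows.

Cast on 104 stitches; work 64 rows.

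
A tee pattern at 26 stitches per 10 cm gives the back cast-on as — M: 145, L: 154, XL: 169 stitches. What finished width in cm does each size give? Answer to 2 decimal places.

M 55.77 cm; L 59.23 cm; XL 65.00 cm.

26/10 = 2.6 sts per cm.
M: 145 / 2.6 = 55.769 → 55.77 cm.
L: 154 / 2.6 = 59.231 → 59.23 cm.
XL: 169 / 2.6 = 65.000 → 65.00 cm.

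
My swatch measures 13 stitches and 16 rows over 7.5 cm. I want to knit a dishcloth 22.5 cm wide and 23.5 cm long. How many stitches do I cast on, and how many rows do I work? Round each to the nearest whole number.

Cast on 39 stitches and work 50 rows.

Stitch gauge = 13/7.5 = 1.733 sts/cm; 22.5 × 1.733 = 39.00 → 39 sts.
Row gauge = 16/7.5 = 2.133 rows/cm; 23.5 × 2.133 = 50.13 → 50 rows.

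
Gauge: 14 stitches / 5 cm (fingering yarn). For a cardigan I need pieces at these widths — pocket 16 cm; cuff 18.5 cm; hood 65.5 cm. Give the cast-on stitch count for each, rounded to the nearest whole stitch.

pocket 45; cuff 52; hood 183.

Rate = 14/5 = 2.8 sts per cm.
pocket: 16 × 2.8 = 44.80 → 45.
cuff: 18.5 × 2.8 = 51.80 → 52.
hood: 65.5 × 2.8 = 183.40 → 183.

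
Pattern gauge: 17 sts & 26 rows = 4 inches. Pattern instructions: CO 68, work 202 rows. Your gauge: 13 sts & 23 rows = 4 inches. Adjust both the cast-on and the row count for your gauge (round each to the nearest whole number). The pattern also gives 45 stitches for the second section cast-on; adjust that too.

Cast on 52 stitches; work 179 rows; second section cast-on 34 stitches.

Stitches: 68 × 13/17 = 52.00 → 52.
Rows: 202 × 23/26 = 178.69 → 179.
second section cast-on: 45 × 13/17 = 34.41 → 34.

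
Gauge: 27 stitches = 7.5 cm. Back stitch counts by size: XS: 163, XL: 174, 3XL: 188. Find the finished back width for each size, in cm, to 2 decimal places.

27/7.5 = 3.6 sts per cm.
XS: 163 / 3.6 = 45.278 → 45.28 cm.
XL: 174 / 3.6 = 48.333 → 48.33 cm.
3XL: 188 / 3.6 = 52.222 → 52.22 cm.

XS 45.28 cm; XL 48.33 cm; 3XL 52.22 cm.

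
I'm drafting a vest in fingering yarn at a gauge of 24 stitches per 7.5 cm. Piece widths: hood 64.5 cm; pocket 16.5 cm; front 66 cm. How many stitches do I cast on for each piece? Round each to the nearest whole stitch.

hood 206; pocket 53; front 211.

Rate = 24/7.5 = 3.2 sts per cm.
hood: 64.5 × 3.2 = 206.40 → 206.
pocket: 16.5 × 3.2 = 52.80 → 53.
front: 66 × 3.2 = 211.20 → 211.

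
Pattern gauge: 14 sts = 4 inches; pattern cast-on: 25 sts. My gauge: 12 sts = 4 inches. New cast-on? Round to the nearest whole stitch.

Cast on 21 stitches.

Scale factor = 12 / 14 = 0.857.
25 × 12 / 14 = 21.43 sts.
→ 21 sts.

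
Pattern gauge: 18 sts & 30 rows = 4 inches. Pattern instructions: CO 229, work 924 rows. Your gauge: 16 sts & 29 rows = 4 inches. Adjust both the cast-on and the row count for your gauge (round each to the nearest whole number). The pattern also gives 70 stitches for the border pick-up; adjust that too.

Stitches: 229 × 16/18 = 203.56 → 204.
Rows: 924 × 29/30 = 893.20 → 893.
border pick-up: 70 × 16/18 = 62.22 → 62.

Cast on 204 stitches; work 893 rows; border pick-up 62 stitches.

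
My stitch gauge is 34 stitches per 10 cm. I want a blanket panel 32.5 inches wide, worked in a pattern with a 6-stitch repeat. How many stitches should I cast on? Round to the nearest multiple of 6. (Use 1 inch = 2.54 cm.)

32.5 in = 32.5 × 2.54 = 82.55 cm.
34 / 10 = 3.4 sts/cm.
82.55 × 3.4 = 280.67 sts.
→ 282.

Cast on 282 stitches.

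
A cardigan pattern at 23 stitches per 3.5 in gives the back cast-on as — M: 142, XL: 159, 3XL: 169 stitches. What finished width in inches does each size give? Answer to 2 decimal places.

23/3.5 = 6.571 sts per in.
M: 142 / 6.571 = 21.609 → 21.61 in.
XL: 159 / 6.571 = 24.196 → 24.20 in.
3XL: 169 / 6.571 = 25.717 → 25.72 in.

M 21.61 inches; XL 24.20 inches; 3XL 25.72 inches.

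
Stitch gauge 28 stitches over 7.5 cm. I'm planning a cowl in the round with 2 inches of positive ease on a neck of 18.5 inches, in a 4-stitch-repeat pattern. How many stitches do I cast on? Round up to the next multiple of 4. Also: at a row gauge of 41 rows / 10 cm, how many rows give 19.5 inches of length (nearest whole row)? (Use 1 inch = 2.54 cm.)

Cast on 196 stitches; work 203 rows.

Finished = 18.5 + 2 = 20.5 inches.
20.5 inches × 2.54 = 52.07 cm.
28/7.5 = 3.733 sts per cm; 52.07 × 3.733 = 194.39 sts.
Next multiple of 4 → 196.
19.5 inches = 49.53 cm; × 4.1 = 203.07 → 203 rows.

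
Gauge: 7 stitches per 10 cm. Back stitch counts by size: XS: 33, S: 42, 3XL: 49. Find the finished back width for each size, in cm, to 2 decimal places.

XS 47.14 cm; S 60.00 cm; 3XL 70.00 cm.

7/10 = 0.7 sts per cm.
XS: 33 / 0.7 = 47.143 → 47.14 cm.
S: 42 / 0.7 = 60.000 → 60.00 cm.
3XL: 49 / 0.7 = 70.000 → 70.00 cm.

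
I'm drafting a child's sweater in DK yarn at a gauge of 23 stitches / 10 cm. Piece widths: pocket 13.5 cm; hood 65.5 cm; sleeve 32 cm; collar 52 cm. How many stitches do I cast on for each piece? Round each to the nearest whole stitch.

Rate = 23/10 = 2.3 sts per cm.
pocket: 13.5 × 2.3 = 31.05 → 31.
hood: 65.5 × 2.3 = 150.65 → 151.
sleeve: 32 × 2.3 = 73.60 → 74.
collar: 52 × 2.3 = 119.60 → 120.

pocket 31; hood 151; sleeve 74; collar 120.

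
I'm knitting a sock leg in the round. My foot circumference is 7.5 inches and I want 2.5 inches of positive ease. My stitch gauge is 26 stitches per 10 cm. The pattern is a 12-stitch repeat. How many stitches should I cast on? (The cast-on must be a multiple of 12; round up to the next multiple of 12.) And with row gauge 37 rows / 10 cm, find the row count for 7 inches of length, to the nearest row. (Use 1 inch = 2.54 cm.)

Finished = 7.5 + 2.5 = 10 inches.
10 inches × 2.54 = 25.40 cm.
26/10 = 2.6 sts per cm; 25.40 × 2.6 = 66.04 sts.
Next multiple of 12 → 72.
7 inches = 17.78 cm; × 3.7 = 65.79 → 66 rows.

Cast on 72 stitches; work 66 rows.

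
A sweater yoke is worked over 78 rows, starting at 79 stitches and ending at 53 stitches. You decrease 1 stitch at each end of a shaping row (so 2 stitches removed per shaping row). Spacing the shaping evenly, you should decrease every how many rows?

Decrease every 6th row.

Stitches to remove: |53 − 79| = 26.
Shaping rows needed: 26 / 2 = 13.
78 rows / 13 = every 6 rows.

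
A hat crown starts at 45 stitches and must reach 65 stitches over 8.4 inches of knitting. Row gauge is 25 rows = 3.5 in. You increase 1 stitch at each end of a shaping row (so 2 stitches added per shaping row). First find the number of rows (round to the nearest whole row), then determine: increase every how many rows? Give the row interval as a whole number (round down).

Increase every 6th row.

Rows = 8.4 × 7.143 = 60.0 → 60 rows.
Stitches to add: 20 → 10 shaping rows (at 2 st each).
60 / 10 = 6.00 → every 6 rows.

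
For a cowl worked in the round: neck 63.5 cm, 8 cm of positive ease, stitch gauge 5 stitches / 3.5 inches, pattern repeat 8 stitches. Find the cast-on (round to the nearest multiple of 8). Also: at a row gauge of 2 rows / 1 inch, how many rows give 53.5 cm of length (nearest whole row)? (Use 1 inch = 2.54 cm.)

Cast on 40 stitches; work 42 rows.

Finished = 63.5 + 8 = 71.5 cm.
71.5 cm × 1/2.54 = 28.15 inches.
5/3.5 = 1.429 sts per in; 28.15 × 1.429 = 40.21 sts.
Nearest multiple of 8 → 40.
53.5 cm = 21.06 inches; × 2 = 42.13 → 42 rows.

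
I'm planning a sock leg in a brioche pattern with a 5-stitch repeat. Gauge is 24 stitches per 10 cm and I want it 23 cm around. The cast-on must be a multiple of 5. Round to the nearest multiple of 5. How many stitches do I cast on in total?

24 / 10 = 2.4 sts per cm.
23 × 2.4 = 55.20 sts.
Nearest multiple of 5: 55.

CO 55 sts.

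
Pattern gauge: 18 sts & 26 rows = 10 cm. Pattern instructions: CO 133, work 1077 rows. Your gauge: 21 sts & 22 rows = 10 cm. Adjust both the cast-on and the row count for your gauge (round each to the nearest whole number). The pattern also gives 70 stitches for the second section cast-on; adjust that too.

Stitches: 133 × 21/18 = 155.17 → 155.
Rows: 1077 × 22/26 = 911.31 → 911.
second section cast-on: 70 × 21/18 = 81.67 → 82.

Cast on 155 stitches; work 911 rows; second section cast-on 82 stitches.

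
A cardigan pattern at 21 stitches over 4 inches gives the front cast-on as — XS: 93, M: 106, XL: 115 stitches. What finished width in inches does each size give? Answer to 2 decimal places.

21/4 = 5.25 sts per in.
XS: 93 / 5.25 = 17.714 → 17.71 in.
M: 106 / 5.25 = 20.190 → 20.19 in.
XL: 115 / 5.25 = 21.905 → 21.90 in.

XS 17.71 inches; M 20.19 inches; XL 21.90 inches.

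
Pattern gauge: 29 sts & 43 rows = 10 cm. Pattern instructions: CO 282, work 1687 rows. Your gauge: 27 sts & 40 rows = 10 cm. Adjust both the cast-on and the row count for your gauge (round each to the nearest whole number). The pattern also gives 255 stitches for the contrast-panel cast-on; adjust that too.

Cast on 263 stitches; work 1569 rows; contrast-panel cast-on 237 stitches.

Stitches: 282 × 27/29 = 262.55 → 263.
Rows: 1687 × 40/43 = 1569.30 → 1569.
contrast-panel cast-on: 255 × 27/29 = 237.41 → 237.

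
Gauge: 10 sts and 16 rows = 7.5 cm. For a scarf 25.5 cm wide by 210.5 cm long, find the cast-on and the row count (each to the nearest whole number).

Cast on 34 stitches and work 449 rows.

Stitch gauge = 10/7.5 = 1.333 sts/cm; 25.5 × 1.333 = 34.00 → 34 sts.
Row gauge = 16/7.5 = 2.133 rows/cm; 210.5 × 2.133 = 449.07 → 449 rows.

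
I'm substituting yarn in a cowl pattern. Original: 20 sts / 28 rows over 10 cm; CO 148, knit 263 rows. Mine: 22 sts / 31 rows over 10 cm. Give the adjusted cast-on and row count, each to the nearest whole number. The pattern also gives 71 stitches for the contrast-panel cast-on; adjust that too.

Stitches: 148 × 22/20 = 162.80 → 163.
Rows: 263 × 31/28 = 291.18 → 291.
contrast-panel cast-on: 71 × 22/20 = 78.10 → 78.

Cast on 163 stitches; work 291 rows; contrast-panel cast-on 78 stitches.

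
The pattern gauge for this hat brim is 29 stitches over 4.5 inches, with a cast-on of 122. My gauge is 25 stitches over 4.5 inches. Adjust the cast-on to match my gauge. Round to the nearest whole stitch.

Cast on 105 stitches.

Scale factor = 25 / 29 = 0.862.
122 × 25 / 29 = 105.17 sts.
→ 105 sts.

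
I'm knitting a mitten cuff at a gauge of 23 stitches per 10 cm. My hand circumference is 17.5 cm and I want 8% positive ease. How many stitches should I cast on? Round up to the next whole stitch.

Cast on 44 stitches.

Finished = 17.5 × 1.08 = 18.90 cm.
23 / 10 = 2.3 sts per cm.
18.90 × 2.3 = 43.47 sts.
→ 44 sts.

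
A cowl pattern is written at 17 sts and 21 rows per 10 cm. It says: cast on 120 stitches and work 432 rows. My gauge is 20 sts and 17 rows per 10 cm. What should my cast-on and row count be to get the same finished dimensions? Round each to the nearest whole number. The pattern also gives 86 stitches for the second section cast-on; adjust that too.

Cast on 141 stitches; work 350 rows; second section cast-on 101 stitches.

Stitches: 120 × 20/17 = 141.18 → 141.
Rows: 432 × 17/21 = 349.71 → 350.
second section cast-on: 86 × 20/17 = 101.18 → 101.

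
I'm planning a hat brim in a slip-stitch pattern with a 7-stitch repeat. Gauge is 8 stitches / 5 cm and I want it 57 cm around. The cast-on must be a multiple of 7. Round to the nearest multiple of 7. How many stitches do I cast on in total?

8 / 5 = 1.6 sts per cm.
57 × 1.6 = 91.20 sts.
Nearest multiple of 7: 91.

91 stitches.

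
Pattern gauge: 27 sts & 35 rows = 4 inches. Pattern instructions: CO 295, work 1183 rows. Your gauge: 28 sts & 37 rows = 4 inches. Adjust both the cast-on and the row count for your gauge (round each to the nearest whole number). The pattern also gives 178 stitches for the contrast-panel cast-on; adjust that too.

Stitches: 295 × 28/27 = 305.93 → 306.
Rows: 1183 × 37/35 = 1250.60 → 1251.
contrast-panel cast-on: 178 × 28/27 = 184.59 → 185.

Cast on 306 stitches; work 1251 rows; contrast-panel cast-on 185 stitches.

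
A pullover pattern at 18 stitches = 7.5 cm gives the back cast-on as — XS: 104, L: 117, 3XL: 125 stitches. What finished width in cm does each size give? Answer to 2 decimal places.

18/7.5 = 2.4 sts per cm.
XS: 104 / 2.4 = 43.333 → 43.33 cm.
L: 117 / 2.4 = 48.750 → 48.75 cm.
3XL: 125 / 2.4 = 52.083 → 52.08 cm.

XS 43.33 cm; L 48.75 cm; 3XL 52.08 cm.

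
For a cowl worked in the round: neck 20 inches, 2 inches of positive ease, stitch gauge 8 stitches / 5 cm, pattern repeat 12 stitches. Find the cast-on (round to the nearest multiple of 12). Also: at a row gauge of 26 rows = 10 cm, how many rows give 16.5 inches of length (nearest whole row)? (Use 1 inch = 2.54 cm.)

Finished = 20 + 2 = 22 inches.
22 inches × 2.54 = 55.88 cm.
8/5 = 1.6 sts per cm; 55.88 × 1.6 = 89.41 sts.
Nearest multiple of 12 → 84.
16.5 inches = 41.91 cm; × 2.6 = 108.97 → 109 rows.

Cast on 84 stitches; work 109 rows.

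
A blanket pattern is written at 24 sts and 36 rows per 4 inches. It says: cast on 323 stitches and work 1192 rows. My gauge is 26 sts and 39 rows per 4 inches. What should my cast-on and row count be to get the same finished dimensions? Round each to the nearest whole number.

Cast on 350 stitches; work 1291 rows.

Stitches: 323 × 26/24 = 349.92 → 350.
Rows: 1192 × 39/36 = 1291.33 → 1291.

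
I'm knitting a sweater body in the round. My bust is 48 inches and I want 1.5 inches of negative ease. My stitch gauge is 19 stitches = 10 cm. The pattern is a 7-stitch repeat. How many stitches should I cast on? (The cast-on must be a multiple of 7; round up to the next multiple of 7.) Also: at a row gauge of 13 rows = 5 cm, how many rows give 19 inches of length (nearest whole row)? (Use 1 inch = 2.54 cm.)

Cast on 231 stitches; work 125 rows.

Finished = 48 − 1.5 = 46.5 inches.
46.5 inches × 2.54 = 118.11 cm.
19/10 = 1.9 sts per cm; 118.11 × 1.9 = 224.41 sts.
Next multiple of 7 → 231.
19 inches = 48.26 cm; × 2.6 = 125.48 → 125 rows.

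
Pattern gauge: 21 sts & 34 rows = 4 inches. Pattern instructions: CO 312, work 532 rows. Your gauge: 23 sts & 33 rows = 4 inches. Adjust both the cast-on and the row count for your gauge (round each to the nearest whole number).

Stitches: 312 × 23/21 = 341.71 → 342.
Rows: 532 × 33/34 = 516.35 → 516.

Cast on 342 stitches; work 516 rows.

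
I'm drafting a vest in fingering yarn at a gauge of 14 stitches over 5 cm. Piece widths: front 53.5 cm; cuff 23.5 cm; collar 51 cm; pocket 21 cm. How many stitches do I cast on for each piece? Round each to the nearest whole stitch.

Rate = 14/5 = 2.8 sts per cm.
front: 53.5 × 2.8 = 149.80 → 150.
cuff: 23.5 × 2.8 = 65.80 → 66.
collar: 51 × 2.8 = 142.80 → 143.
pocket: 21 × 2.8 = 58.80 → 59.

front 150; cuff 66; collar 143; pocket 59.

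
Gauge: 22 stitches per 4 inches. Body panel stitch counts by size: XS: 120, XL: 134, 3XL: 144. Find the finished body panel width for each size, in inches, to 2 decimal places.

22/4 = 5.5 sts per in.
XS: 120 / 5.5 = 21.818 → 21.82 in.
XL: 134 / 5.5 = 24.364 → 24.36 in.
3XL: 144 / 5.5 = 26.182 → 26.18 in.

XS 21.82 inches; XL 24.36 inches; 3XL 26.18 inches.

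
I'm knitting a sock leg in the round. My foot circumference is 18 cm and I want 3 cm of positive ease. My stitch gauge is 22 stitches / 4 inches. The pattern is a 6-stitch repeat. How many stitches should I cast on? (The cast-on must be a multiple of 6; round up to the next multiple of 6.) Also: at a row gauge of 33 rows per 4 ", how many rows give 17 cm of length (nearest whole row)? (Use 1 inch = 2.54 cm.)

Cast on 48 stitches; work 55 rows.

Finished = 18 + 3 = 21 cm.
21 cm × 1/2.54 = 8.27 inches.
22/4 = 5.5 sts per in; 8.27 × 5.5 = 45.47 sts.
Next multiple of 6 → 48.
17 cm = 6.69 inches; × 8.25 = 55.22 → 55 rows.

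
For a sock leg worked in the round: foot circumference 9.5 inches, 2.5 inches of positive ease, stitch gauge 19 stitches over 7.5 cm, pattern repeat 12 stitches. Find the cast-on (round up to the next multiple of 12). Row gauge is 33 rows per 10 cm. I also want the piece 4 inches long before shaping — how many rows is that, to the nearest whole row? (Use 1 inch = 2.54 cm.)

Finished = 9.5 + 2.5 = 12 inches.
12 inches × 2.54 = 30.48 cm.
19/7.5 = 2.533 sts per cm; 30.48 × 2.533 = 77.22 sts.
Next multiple of 12 → 84.
4 inches = 10.16 cm; × 3.3 = 33.53 → 34 rows.

Cast on 84 stitches; work 34 rows.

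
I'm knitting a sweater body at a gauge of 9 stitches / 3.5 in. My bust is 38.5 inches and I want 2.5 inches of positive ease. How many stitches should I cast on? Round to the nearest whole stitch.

Cast on 105 stitches.

Finished = 38.5 + 2.5 = 41 in.
9 / 3.5 = 2.571 sts per inch.
41.00 × 2.571 = 105.43 sts.
→ 105 sts.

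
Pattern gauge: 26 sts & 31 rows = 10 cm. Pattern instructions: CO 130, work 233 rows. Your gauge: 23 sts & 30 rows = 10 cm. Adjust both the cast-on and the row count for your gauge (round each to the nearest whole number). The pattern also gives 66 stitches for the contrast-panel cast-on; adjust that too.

Cast on 115 stitches; work 225 rows; contrast-panel cast-on 58 stitches.

Stitches: 130 × 23/26 = 115.00 → 115.
Rows: 233 × 30/31 = 225.48 → 225.
contrast-panel cast-on: 66 × 23/26 = 58.38 → 58.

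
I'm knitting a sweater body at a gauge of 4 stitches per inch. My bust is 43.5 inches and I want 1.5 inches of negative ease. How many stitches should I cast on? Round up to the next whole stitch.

Finished = 43.5 − 1.5 = 42 in.
4 / 1 = 4 sts per inch.
42.00 × 4 = 168.00 sts.

CO 168 sts.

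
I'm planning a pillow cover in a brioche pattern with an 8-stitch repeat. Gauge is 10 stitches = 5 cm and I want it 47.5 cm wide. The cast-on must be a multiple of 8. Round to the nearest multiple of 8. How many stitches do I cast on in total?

Cast on 96 stitches.

10 / 5 = 2 sts per cm.
47.5 × 2 = 95.00 sts.
Nearest multiple of 8: 96.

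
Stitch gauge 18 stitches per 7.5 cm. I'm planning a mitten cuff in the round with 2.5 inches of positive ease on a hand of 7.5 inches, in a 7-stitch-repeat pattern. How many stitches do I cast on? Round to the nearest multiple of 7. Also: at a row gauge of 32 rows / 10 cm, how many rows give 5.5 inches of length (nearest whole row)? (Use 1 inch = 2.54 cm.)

Finished = 7.5 + 2.5 = 10 inches.
10 inches × 2.54 = 25.40 cm.
18/7.5 = 2.4 sts per cm; 25.40 × 2.4 = 60.96 sts.
Nearest multiple of 7 → 63.
5.5 inches = 13.97 cm; × 3.2 = 44.70 → 45 rows.

Cast on 63 stitches; work 45 rows.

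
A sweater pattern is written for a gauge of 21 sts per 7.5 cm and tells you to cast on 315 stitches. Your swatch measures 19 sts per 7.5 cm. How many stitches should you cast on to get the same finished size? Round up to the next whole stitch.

CO 285 sts.

Scale factor = 19 / 21 = 0.905.
315 × 19 / 21 = 285.00 sts.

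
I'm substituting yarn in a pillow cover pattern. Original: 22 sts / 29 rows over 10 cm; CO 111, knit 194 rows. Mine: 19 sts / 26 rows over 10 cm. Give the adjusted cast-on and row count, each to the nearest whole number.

Stitches: 111 × 19/22 = 95.86 → 96.
Rows: 194 × 26/29 = 173.93 → 174.

Cast on 96 stitches; work 174 rows.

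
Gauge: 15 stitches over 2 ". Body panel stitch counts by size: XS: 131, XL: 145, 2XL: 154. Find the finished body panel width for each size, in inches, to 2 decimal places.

15/2 = 7.5 sts per in.
XS: 131 / 7.5 = 17.467 → 17.47 in.
XL: 145 / 7.5 = 19.333 → 19.33 in.
2XL: 154 / 7.5 = 20.533 → 20.53 in.

XS 17.47 inches; XL 19.33 inches; 2XL 20.53 inches.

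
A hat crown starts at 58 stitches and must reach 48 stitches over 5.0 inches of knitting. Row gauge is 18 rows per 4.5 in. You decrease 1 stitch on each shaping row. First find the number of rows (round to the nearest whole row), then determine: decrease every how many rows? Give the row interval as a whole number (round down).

Rows = 5.0 × 4 = 20.0 → 20 rows.
Stitches to remove: 10 → 10 shaping rows (at 1 st each).
20 / 10 = 2.00 → every 2 rows.

Decrease every 2nd row.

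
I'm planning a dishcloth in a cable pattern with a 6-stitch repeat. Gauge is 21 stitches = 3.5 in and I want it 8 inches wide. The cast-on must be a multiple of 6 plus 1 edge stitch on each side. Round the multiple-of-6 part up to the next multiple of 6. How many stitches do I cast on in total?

CO 50 sts.

21 / 3.5 = 6 sts per inch.
8 × 6 = 48.00 sts.
Less 2 edge sts → 46.00 for the repeat.
Next multiple of 6: 48.
Add back 2 edge sts → 50.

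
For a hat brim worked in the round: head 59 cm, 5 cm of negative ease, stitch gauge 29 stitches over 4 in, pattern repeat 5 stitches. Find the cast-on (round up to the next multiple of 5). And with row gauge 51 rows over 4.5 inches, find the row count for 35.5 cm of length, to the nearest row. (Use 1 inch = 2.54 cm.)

Finished = 59 − 5 = 54 cm.
54 cm × 1/2.54 = 21.26 inches.
29/4 = 7.25 sts per in; 21.26 × 7.25 = 154.13 sts.
Next multiple of 5 → 155.
35.5 cm = 13.98 inches; × 11.333 = 158.40 → 158 rows.

Cast on 155 stitches; work 158 rows.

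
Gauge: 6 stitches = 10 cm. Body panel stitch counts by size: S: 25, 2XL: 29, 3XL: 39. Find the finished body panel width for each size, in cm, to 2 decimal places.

S 41.67 cm; 2XL 48.33 cm; 3XL 65.00 cm.

6/10 = 0.6 sts per cm.
S: 25 / 0.6 = 41.667 → 41.67 cm.
2XL: 29 / 0.6 = 48.333 → 48.33 cm.
3XL: 39 / 0.6 = 65.000 → 65.00 cm.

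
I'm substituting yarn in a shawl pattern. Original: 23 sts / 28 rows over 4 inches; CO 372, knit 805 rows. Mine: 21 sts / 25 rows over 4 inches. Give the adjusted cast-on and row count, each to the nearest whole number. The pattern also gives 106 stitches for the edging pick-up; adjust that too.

Stitches: 372 × 21/23 = 339.65 → 340.
Rows: 805 × 25/28 = 718.75 → 719.
edging pick-up: 106 × 21/23 = 96.78 → 97.

Cast on 340 stitches; work 719 rows; edging pick-up 97 stitches.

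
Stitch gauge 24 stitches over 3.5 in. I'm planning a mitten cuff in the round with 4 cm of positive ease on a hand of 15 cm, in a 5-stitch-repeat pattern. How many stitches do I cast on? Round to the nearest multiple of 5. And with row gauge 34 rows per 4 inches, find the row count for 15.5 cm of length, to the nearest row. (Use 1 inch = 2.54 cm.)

Finished = 15 + 4 = 19 cm.
19 cm × 1/2.54 = 7.48 inches.
24/3.5 = 6.857 sts per in; 7.48 × 6.857 = 51.29 sts.
Nearest multiple of 5 → 50.
15.5 cm = 6.10 inches; × 8.5 = 51.87 → 52 rows.

Cast on 50 stitches; work 52 rows.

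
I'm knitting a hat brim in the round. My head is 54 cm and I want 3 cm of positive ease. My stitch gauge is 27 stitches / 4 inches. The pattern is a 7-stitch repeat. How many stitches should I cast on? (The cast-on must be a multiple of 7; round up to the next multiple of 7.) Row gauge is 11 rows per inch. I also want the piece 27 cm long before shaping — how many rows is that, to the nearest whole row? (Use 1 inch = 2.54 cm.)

Finished = 54 + 3 = 57 cm.
57 cm × 1/2.54 = 22.44 inches.
27/4 = 6.75 sts per in; 22.44 × 6.75 = 151.48 sts.
Next multiple of 7 → 154.
27 cm = 10.63 inches; × 11 = 116.93 → 117 rows.

Cast on 154 stitches; work 117 rows.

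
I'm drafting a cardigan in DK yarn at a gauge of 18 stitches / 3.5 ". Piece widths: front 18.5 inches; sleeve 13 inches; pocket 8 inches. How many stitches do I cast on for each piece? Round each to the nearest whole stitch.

front 95; sleeve 67; pocket 41.

Rate = 18/3.5 = 5.143 sts per in.
front: 18.5 × 5.143 = 95.14 → 95.
sleeve: 13 × 5.143 = 66.86 → 67.
pocket: 8 × 5.143 = 41.14 → 41.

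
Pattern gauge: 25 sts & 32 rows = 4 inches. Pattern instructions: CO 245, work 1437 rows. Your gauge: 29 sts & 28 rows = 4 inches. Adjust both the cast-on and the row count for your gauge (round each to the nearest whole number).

Stitches: 245 × 29/25 = 284.20 → 284.
Rows: 1437 × 28/32 = 1257.38 → 1257.

Cast on 284 stitches; work 1257 rows.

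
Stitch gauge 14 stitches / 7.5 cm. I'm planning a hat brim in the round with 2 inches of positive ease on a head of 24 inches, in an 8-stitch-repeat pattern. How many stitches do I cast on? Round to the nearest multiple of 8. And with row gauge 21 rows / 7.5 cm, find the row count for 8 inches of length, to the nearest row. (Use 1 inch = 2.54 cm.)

Cast on 120 stitches; work 57 rows.

Finished = 24 + 2 = 26 inches.
26 inches × 2.54 = 66.04 cm.
14/7.5 = 1.867 sts per cm; 66.04 × 1.867 = 123.27 sts.
Nearest multiple of 8 → 120.
8 inches = 20.32 cm; × 2.8 = 56.90 → 57 rows.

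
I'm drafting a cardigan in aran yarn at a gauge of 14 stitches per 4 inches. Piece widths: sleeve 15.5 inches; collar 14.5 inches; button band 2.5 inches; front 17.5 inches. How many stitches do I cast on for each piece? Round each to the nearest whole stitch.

Rate = 14/4 = 3.5 sts per in.
sleeve: 15.5 × 3.5 = 54.25 → 54.
collar: 14.5 × 3.5 = 50.75 → 51.
button band: 2.5 × 3.5 = 8.75 → 9.
front: 17.5 × 3.5 = 61.25 → 61.

sleeve 54; collar 51; button band 9; front 61.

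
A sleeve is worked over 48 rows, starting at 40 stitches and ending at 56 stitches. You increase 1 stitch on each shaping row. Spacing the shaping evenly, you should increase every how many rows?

Increase every 3rd row.

Stitches to add: |56 − 40| = 16.
Shaping rows needed: 16 / 1 = 16.
48 rows / 16 = every 3 rows.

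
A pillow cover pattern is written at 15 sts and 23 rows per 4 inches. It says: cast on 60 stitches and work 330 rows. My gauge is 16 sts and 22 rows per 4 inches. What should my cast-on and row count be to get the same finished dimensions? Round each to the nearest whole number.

Stitches: 60 × 16/15 = 64.00 → 64.
Rows: 330 × 22/23 = 315.65 → 316.

Cast on 64 stitches; work 316 rows.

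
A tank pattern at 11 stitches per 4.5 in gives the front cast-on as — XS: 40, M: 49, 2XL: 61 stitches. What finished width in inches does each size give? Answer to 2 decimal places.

XS 16.36 inches; M 20.05 inches; 2XL 24.95 inches.

11/4.5 = 2.444 sts per in.
XS: 40 / 2.444 = 16.364 → 16.36 in.
M: 49 / 2.444 = 20.045 → 20.05 in.
2XL: 61 / 2.444 = 24.955 → 24.95 in.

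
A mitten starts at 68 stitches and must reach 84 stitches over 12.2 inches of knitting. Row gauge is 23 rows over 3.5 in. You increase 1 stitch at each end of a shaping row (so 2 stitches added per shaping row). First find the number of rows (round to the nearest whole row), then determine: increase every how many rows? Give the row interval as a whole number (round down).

Increase every 10th row.

Rows = 12.2 × 6.571 = 80.2 → 80 rows.
Stitches to add: 16 → 8 shaping rows (at 2 st each).
80 / 8 = 10.00 → every 10 rows.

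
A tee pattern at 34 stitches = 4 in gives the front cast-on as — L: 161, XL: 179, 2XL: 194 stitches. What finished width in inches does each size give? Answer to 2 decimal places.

34/4 = 8.5 sts per in.
L: 161 / 8.5 = 18.941 → 18.94 in.
XL: 179 / 8.5 = 21.059 → 21.06 in.
2XL: 194 / 8.5 = 22.824 → 22.82 in.

L 18.94 inches; XL 21.06 inches; 2XL 22.82 inches.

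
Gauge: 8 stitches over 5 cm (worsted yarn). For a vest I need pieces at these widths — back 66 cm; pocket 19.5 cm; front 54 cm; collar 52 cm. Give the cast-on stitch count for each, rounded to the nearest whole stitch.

back 106; pocket 31; front 86; collar 83.

Rate = 8/5 = 1.6 sts per cm.
back: 66 × 1.6 = 105.60 → 106.
pocket: 19.5 × 1.6 = 31.20 → 31.
front: 54 × 1.6 = 86.40 → 86.
collar: 52 × 1.6 = 83.20 → 83.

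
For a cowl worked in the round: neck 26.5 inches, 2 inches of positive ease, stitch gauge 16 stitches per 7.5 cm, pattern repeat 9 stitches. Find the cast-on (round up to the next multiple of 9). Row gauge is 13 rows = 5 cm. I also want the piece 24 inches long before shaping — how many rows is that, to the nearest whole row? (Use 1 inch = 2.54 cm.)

Cast on 162 stitches; work 158 rows.

Finished = 26.5 + 2 = 28.5 inches.
28.5 inches × 2.54 = 72.39 cm.
16/7.5 = 2.133 sts per cm; 72.39 × 2.133 = 154.43 sts.
Next multiple of 9 → 162.
24 inches = 60.96 cm; × 2.6 = 158.50 → 158 rows.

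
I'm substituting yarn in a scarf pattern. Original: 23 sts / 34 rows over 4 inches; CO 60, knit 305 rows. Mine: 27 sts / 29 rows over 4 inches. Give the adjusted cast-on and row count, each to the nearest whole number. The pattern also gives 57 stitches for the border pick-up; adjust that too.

Cast on 70 stitches; work 260 rows; border pick-up 67 stitches.

Stitches: 60 × 27/23 = 70.43 → 70.
Rows: 305 × 29/34 = 260.15 → 260.
border pick-up: 57 × 27/23 = 66.91 → 67.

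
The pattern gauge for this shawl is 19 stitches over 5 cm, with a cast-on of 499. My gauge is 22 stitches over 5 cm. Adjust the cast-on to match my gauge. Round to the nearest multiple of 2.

Cast on 578 stitches.

Scale factor = 22 / 19 = 1.158.
499 × 22 / 19 = 577.79 sts.
→ 578 sts.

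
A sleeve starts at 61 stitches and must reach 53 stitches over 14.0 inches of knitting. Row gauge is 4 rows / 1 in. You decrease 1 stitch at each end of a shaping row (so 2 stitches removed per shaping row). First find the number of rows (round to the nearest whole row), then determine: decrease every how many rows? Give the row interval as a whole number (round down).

Rows = 14.0 × 4 = 56.0 → 56 rows.
Stitches to remove: 8 → 4 shaping rows (at 2 st each).
56 / 4 = 14.00 → every 14 rows.

Decrease every 14th row.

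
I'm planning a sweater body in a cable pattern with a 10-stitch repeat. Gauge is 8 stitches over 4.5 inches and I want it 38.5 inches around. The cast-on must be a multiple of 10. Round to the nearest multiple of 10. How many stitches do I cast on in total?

8 / 4.5 = 1.778 sts per inch.
38.5 × 1.778 = 68.44 sts.
Nearest multiple of 10: 70.

CO 70 sts.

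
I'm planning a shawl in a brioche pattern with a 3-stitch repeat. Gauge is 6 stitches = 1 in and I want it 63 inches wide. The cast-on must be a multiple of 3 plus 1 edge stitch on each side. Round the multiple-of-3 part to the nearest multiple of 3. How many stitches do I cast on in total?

6 / 1 = 6 sts per inch.
63 × 6 = 378.00 sts.
Less 2 edge sts → 376.00 for the repeat.
Nearest multiple of 3: 375.
Add back 2 edge sts → 377.

377 stitches.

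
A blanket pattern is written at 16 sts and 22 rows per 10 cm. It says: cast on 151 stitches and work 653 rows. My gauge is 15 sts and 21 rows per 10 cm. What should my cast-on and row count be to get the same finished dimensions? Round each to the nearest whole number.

Stitches: 151 × 15/16 = 141.56 → 142.
Rows: 653 × 21/22 = 623.32 → 623.

Cast on 142 stitches; work 623 rows.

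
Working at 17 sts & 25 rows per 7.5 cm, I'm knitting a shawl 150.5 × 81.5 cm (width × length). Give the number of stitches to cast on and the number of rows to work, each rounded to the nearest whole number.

Stitch gauge = 17/7.5 = 2.267 sts/cm; 150.5 × 2.267 = 341.13 → 341 sts.
Row gauge = 25/7.5 = 3.333 rows/cm; 81.5 × 3.333 = 271.67 → 272 rows.

Cast on 341 stitches and work 272 rows.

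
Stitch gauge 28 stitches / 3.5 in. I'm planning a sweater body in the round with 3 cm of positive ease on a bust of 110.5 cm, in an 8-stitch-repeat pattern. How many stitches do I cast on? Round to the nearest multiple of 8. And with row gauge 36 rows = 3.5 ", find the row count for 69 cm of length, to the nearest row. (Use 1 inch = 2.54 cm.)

Cast on 360 stitches; work 279 rows.

Finished = 110.5 + 3 = 113.5 cm.
113.5 cm × 1/2.54 = 44.69 inches.
28/3.5 = 8 sts per in; 44.69 × 8 = 357.48 sts.
Nearest multiple of 8 → 360.
69 cm = 27.17 inches; × 10.286 = 279.42 → 279 rows.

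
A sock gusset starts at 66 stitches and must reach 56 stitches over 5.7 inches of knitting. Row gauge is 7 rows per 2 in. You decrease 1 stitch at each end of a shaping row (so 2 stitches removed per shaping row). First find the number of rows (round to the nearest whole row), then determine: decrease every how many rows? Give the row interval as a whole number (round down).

Rows = 5.7 × 3.5 = 19.9 → 20 rows.
Stitches to remove: 10 → 5 shaping rows (at 2 st each).
20 / 5 = 4.00 → every 4 rows.

Decrease every 4th row.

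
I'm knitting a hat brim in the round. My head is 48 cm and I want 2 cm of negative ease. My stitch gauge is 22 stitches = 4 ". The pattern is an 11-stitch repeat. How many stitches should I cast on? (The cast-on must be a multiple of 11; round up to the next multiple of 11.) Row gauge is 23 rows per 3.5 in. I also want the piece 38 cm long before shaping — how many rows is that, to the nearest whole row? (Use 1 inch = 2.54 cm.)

Finished = 48 − 2 = 46 cm.
46 cm × 1/2.54 = 18.11 inches.
22/4 = 5.5 sts per in; 18.11 × 5.5 = 99.61 sts.
Next multiple of 11 → 110.
38 cm = 14.96 inches; × 6.571 = 98.31 → 98 rows.

Cast on 110 stitches; work 98 rows.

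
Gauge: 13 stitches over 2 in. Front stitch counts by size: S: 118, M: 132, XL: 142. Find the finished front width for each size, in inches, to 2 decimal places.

S 18.15 inches; M 20.31 inches; XL 21.85 inches.

13/2 = 6.5 sts per in.
S: 118 / 6.5 = 18.154 → 18.15 in.
M: 132 / 6.5 = 20.308 → 20.31 in.
XL: 142 / 6.5 = 21.846 → 21.85 in.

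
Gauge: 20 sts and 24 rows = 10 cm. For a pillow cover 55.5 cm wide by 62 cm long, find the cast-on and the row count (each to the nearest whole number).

Cast on 111 stitches and work 149 rows.

Stitch gauge = 20/10 = 2 sts/cm; 55.5 × 2 = 111.00 → 111 sts.
Row gauge = 24/10 = 2.4 rows/cm; 62 × 2.4 = 148.80 → 149 rows.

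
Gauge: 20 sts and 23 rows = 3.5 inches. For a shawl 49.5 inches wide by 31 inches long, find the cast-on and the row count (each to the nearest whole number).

Cast on 283 stitches and work 204 rows.

Stitch gauge = 20/3.5 = 5.714 sts/in; 49.5 × 5.714 = 282.86 → 283 sts.
Row gauge = 23/3.5 = 6.571 rows/in; 31 × 6.571 = 203.71 → 204 rows.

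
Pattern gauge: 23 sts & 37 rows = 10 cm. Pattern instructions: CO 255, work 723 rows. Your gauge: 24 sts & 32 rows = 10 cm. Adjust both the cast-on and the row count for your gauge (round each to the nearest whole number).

Cast on 266 stitches; work 625 rows.

Stitches: 255 × 24/23 = 266.09 → 266.
Rows: 723 × 32/37 = 625.30 → 625.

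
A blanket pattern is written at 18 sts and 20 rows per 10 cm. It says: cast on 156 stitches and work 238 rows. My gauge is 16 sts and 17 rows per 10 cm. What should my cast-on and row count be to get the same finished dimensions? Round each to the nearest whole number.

Stitches: 156 × 16/18 = 138.67 → 139.
Rows: 238 × 17/20 = 202.30 → 202.

Cast on 139 stitches; work 202 rows.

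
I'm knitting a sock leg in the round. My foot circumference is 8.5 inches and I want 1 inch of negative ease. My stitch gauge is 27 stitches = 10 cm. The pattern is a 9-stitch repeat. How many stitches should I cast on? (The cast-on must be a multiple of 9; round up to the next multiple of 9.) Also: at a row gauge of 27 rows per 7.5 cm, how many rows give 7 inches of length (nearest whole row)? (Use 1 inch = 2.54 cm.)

Finished = 8.5 − 1 = 7.5 inches.
7.5 inches × 2.54 = 19.05 cm.
27/10 = 2.7 sts per cm; 19.05 × 2.7 = 51.44 sts.
Next multiple of 9 → 54.
7 inches = 17.78 cm; × 3.6 = 64.01 → 64 rows.

Cast on 54 stitches; work 64 rows.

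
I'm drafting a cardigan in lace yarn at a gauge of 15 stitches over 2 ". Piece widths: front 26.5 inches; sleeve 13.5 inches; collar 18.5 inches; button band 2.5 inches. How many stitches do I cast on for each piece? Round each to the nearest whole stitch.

front 199; sleeve 101; collar 139; button band 19.

Rate = 15/2 = 7.5 sts per in.
front: 26.5 × 7.5 = 198.75 → 199.
sleeve: 13.5 × 7.5 = 101.25 → 101.
collar: 18.5 × 7.5 = 138.75 → 139.
button band: 2.5 × 7.5 = 18.75 → 19.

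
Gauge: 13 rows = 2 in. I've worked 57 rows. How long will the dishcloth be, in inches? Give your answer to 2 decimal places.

13 rows / 2 inch = 6.5 rows per inch.
57 / 6.5 = 8.769 inches.

8.77 inches.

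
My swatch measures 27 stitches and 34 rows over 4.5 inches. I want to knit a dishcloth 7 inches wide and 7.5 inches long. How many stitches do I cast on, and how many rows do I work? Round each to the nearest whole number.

Cast on 42 stitches and work 57 rows.

Stitch gauge = 27/4.5 = 6 sts/in; 7 × 6 = 42.00 → 42 sts.
Row gauge = 34/4.5 = 7.556 rows/in; 7.5 × 7.556 = 56.67 → 57 rows.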